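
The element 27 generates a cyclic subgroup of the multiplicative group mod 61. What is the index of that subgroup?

Since 27 ∈ (Z/61Z)^×, its order divides φ(61) = 61 − 1 = 60 = 2^2 · 3 · 5.
Divisors of 60: 1, 2, 3, 4, 5, 6, 10, 12, 15, 20, 30, 60.
Evaluate successive powers at the divisors of 60:
27^1 ≡ 27 (mod 61)
27^2 ≡ 58 (mod 61)
27^3 ≡ 41 (mod 61)
27^4 ≡ 9 (mod 61)
27^5 ≡ 60 (mod 61)
27^6 ≡ 34 (mod 61)
27^10 ≡ 1 (mod 61) ✓
Thus |⟨27⟩| = ord(27) = 10.
[(Z/61Z)^× : ⟨27⟩] = 60/10 = 6.

6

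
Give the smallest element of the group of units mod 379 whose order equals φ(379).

2

φ(379) = 379 − 1 = 378 = 2 · 3^3 · 7.
g is a primitive root iff g^(378/q) ≢ 1 (mod 379) for each prime q ∈ {2, 3, 7}.
g = 2: 2^189 ≡ 378; 2^126 ≡ 327; 2^54 ≡ 125 — none is 1, so 2 is a primitive root.
The smallest primitive root modulo 379 is 2.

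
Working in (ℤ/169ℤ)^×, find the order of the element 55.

The order of 55 must divide φ(169) = φ(13^2) = 13·(13−1) = 156 = 2^2 · 3 · 13.
Divisors of 156: 1, 2, 3, 4, 6, 12, 13, 26, 39, 52, 78, 156.
Test each divisor d:
55^1 ≡ 55 (mod 169)
55^2 ≡ 152 (mod 169)
55^3 ≡ 79 (mod 169)
55^4 ≡ 120 (mod 169)
55^6 ≡ 157 (mod 169)
55^12 ≡ 144 (mod 169)
55^13 ≡ 146 (mod 169)
55^26 ≡ 22 (mod 169)
55^39 ≡ 1 (mod 169) ✓
Hence ord(55) = 39.

39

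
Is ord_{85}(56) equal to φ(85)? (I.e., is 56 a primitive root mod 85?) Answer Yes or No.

85 = 5 · 17 is a product of two distinct odd primes, so (Z/85Z)^× ≅ (Z/5Z)^× × (Z/17Z)^× is not cyclic.
No primitive root modulo 85 exists; in particular 56 is not one.

No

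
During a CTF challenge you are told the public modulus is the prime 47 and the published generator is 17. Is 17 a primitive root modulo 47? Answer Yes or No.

φ(47) = 47 − 1 = 46 = 2 · 23.
17 is a primitive root mod 47 iff 17^(φ(47)/q) ≢ 1 for every prime q | φ(47), i.e. q ∈ {2, 23}.
17^23 ≡ 1 (mod 47)  [q = 2: ≡ 1 ✗]
17^2 ≡ 7 (mod 47)  [q = 23: ≢ 1 ✓]
Since 17^23 ≡ 1, the order of 17 divides 23 < 46, so 17 is not a primitive root.

No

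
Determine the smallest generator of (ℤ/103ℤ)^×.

5

φ(103) = 103 − 1 = 102 = 2 · 3 · 17.
g is a primitive root iff g^(102/q) ≢ 1 (mod 103) for each prime q ∈ {2, 3, 17}.
g = 2: 2^51 ≡ 1 — hits 1, so not a primitive root.
g = 3: 3^51 ≡ 102; 3^34 ≡ 1 — hits 1, so not a primitive root.
g = 4: 4^51 ≡ 1 — hits 1, so not a primitive root.
g = 5: 5^51 ≡ 102; 5^34 ≡ 56; 5^6 ≡ 72 — none is 1, so 5 is a primitive root.
So 5 is the smallest generator of (Z/103Z)^×.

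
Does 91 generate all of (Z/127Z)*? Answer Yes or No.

Yes

φ(127) = 127 − 1 = 126 = 2 · 3^2 · 7.
91 is a primitive root mod 127 iff 91^(φ(127)/q) ≢ 1 for every prime q | φ(127), i.e. q ∈ {2, 3, 7}.
91^63 ≡ 126 (mod 127)  [q = 2: ≢ 1 ✓]
91^42 ≡ 19 (mod 127)  [q = 3: ≢ 1 ✓]
91^18 ≡ 32 (mod 127)  [q = 7: ≢ 1 ✓]
Every test exponent gives a nontrivial residue, hence 91 generates the full group.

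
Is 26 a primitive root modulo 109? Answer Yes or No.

No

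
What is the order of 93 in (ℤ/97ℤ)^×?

24

Since 93 ∈ (Z/97Z)^×, its order divides φ(97) = 97 − 1 = 96 = 2^5 · 3.
Divisors of 96: 1, 2, 3, 4, 6, 8, 12, 16, 24, 32, 48, 96.
Test each divisor d:
93^1 ≡ 93 (mod 97)
93^2 ≡ 16 (mod 97)
93^3 ≡ 33 (mod 97)
93^4 ≡ 62 (mod 97)
93^6 ≡ 22 (mod 97)
93^8 ≡ 61 (mod 97)
93^12 ≡ 96 (mod 97)
93^16 ≡ 35 (mod 97)
93^24 ≡ 1 (mod 97) ✓
Hence ord(93) = 24.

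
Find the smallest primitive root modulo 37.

2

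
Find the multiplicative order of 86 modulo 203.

The order of 86 must divide φ(203) = φ(7·29) = (7−1)·(29−1) = 6·28 = 168 = 2^3 · 3 · 7.
Divisors of 168: 1, 2, 3, 4, 6, 7, 8, 12, 14, 21, 24, 28, 42, 56, 84, 168.
Test each divisor d:
86^1 ≡ 86 (mod 203)
86^2 ≡ 88 (mod 203)
86^3 ≡ 57 (mod 203)
86^4 ≡ 30 (mod 203)
86^6 ≡ 1 (mod 203) ✓
Therefore the multiplicative order of 86 modulo 203 is 6.

6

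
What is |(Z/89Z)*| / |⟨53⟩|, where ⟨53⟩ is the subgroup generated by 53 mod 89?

Since 53 ∈ (Z/89Z)^×, its order divides φ(89) = 89 − 1 = 88 = 2^3 · 11.
Divisors of 88: 1, 2, 4, 8, 11, 22, 44, 88.
Check 53^d mod 89 for each divisor in increasing order:
53^1 ≡ 53 (mod 89)
53^2 ≡ 50 (mod 89)
53^4 ≡ 8 (mod 89)
53^8 ≡ 64 (mod 89)
53^11 ≡ 55 (mod 89)
53^22 ≡ 88 (mod 89)
53^44 ≡ 1 (mod 89) ✓
The order of 53 is 44, so the subgroup it generates has 44 elements.
The index is φ(89) / ord(53) = 88 / 44 = 2.

2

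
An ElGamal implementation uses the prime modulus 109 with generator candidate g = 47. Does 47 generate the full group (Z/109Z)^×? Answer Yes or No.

φ(109) = 109 − 1 = 108 = 2^2 · 3^3.
An element g generates (Z/109Z)^× iff g^(108/q) ≢ 1 (mod 109) for each prime q ∈ {2, 3}.
47^54 ≡ 108 (mod 109)  [q = 2: ≢ 1 ✓]
47^36 ≡ 45 (mod 109)  [q = 3: ≢ 1 ✓]
None equal 1, so ord_109(47) = 108: 47 is a primitive root.

Yes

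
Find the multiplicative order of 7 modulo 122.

By Lagrange's theorem, ord_122(7) divides φ(122) = φ(2)·φ(61) = 1·60 = 60 = 2^2 · 3 · 5.
Divisors of 60: 1, 2, 3, 4, 5, 6, 10, 12, 15, 20, 30, 60.
Check 7^d mod 122 for each divisor in increasing order:
7^1 ≡ 7
7^2 ≡ 49
7^3 ≡ 99
7^4 ≡ 83
7^5 ≡ 93
7^6 ≡ 41
7^10 ≡ 109
7^12 ≡ 95
7^15 ≡ 11
7^20 ≡ 47
7^30 ≡ 121
7^60 ≡ 1
So ord_122(7) = 60.

60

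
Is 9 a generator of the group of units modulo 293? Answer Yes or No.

No

φ(293) = 293 − 1 = 292 = 2^2 · 73.
9 is a primitive root mod 293 iff 9^(φ(293)/q) ≢ 1 for every prime q | φ(293), i.e. q ∈ {2, 73}.
9^146 ≡ 1 (mod 293)  [q = 2: ≡ 1 ✗]
9^4 ≡ 115 (mod 293)  [q = 73: ≢ 1 ✓]
Since 9^146 ≡ 1, the order of 9 divides 146 < 292, so 9 is not a primitive root.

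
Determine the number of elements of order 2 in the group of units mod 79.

1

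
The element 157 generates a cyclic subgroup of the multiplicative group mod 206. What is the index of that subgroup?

By Lagrange's theorem, ord_206(157) divides φ(206) = φ(2)·φ(103) = 1·102 = 102 = 2 · 3 · 17.
Divisors of 102: 1, 2, 3, 6, 17, 34, 51, 102.
Test each divisor d:
157^1 ≡ 157
157^2 ≡ 135
157^3 ≡ 183
157^6 ≡ 117
157^17 ≡ 47
157^34 ≡ 149
157^51 ≡ 205
157^102 ≡ 1
The order of 157 is 102, so the subgroup it generates has 102 elements.
[(Z/206Z)^× : ⟨157⟩] = 102/102 = 1.

1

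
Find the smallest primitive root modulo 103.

5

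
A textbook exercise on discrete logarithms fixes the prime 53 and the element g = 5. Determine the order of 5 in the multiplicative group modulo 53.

Since 5 ∈ (Z/53Z)^×, its order divides φ(53) = 53 − 1 = 52 = 2^2 · 13.
Divisors of 52: 1, 2, 4, 13, 26, 52.
Check 5^d mod 53 for each divisor in increasing order:
5^1 ≡ 5 (mod 53)
5^2 ≡ 25 (mod 53)
5^4 ≡ 42 (mod 53)
5^13 ≡ 23 (mod 53)
5^26 ≡ 52 (mod 53)
5^52 ≡ 1 (mod 53) ✓
So ord_53(5) = 52.

52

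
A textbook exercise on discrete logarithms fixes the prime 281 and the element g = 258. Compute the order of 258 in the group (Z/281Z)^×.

280

Since 258 ∈ (Z/281Z)^×, its order divides φ(281) = 281 − 1 = 280 = 2^3 · 5 · 7.
Divisors of 280: 1, 2, 4, 5, 7, 8, 10, 14, 20, 28, 35, 40, 56, 70, 140, 280.
Check 258^d mod 281 for each divisor in increasing order:
258^1 ≡ 258 (mod 281)
258^2 ≡ 248 (mod 281)
258^4 ≡ 246 (mod 281)
258^5 ≡ 243 (mod 281)
258^7 ≡ 130 (mod 281)
258^8 ≡ 101 (mod 281)
258^10 ≡ 39 (mod 281)
258^14 ≡ 40 (mod 281)
258^20 ≡ 116 (mod 281)
258^28 ≡ 195 (mod 281)
258^35 ≡ 60 (mod 281)
258^40 ≡ 249 (mod 281)
258^56 ≡ 90 (mod 281)
258^70 ≡ 228 (mod 281)
258^140 ≡ 280 (mod 281)
258^280 ≡ 1 (mod 281) ✓
So ord_281(258) = 280.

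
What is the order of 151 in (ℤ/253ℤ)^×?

110

The order of 151 must divide φ(253) = φ(11·23) = (11−1)·(23−1) = 10·22 = 220 = 2^2 · 5 · 11.
Divisors of 220: 1, 2, 4, 5, 10, 11, 20, 22, 44, 55, 110, 220.
Evaluate successive powers at the divisors of 220:
151^1 ≡ 151 (mod 253)
151^2 ≡ 31 (mod 253)
151^4 ≡ 202 (mod 253)
151^5 ≡ 142 (mod 253)
151^10 ≡ 177 (mod 253)
151^11 ≡ 162 (mod 253)
151^20 ≡ 210 (mod 253)
151^22 ≡ 185 (mod 253)
151^44 ≡ 70 (mod 253)
151^55 ≡ 208 (mod 253)
151^110 ≡ 1 (mod 253) ✓
Therefore the multiplicative order of 151 modulo 253 is 110.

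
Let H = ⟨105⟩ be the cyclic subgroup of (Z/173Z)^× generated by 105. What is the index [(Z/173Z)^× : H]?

1

By Lagrange's theorem, ord_173(105) divides φ(173) = 173 − 1 = 172 = 2^2 · 43.
Divisors of 172: 1, 2, 4, 43, 86, 172.
Evaluate successive powers at the divisors of 172:
105^1 ≡ 105 (mod 173)
105^2 ≡ 126 (mod 173)
105^4 ≡ 133 (mod 173)
105^43 ≡ 80 (mod 173)
105^86 ≡ 172 (mod 173)
105^172 ≡ 1 (mod 173) ✓
So ord_173(105) = 172, hence |⟨105⟩| = 172.
[(Z/173Z)^× : ⟨105⟩] = 172/172 = 1.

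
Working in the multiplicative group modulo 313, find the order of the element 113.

13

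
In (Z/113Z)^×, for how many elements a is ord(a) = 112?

φ(113) = 113 − 1 = 112 = 2^4 · 7.
(Z/113Z)^× is cyclic (|G| = 112); a cyclic group of order m has exactly φ(d) elements of each order d | m, and none otherwise.
112 = 2^4 · 7 divides 112, and φ(112) = 48.

48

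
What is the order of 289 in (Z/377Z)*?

6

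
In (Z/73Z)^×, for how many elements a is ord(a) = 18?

6

φ(73) = 73 − 1 = 72 = 2^3 · 3^2.
Since (Z/73Z)^× is cyclic of order 72, the number of elements of order d is φ(d) when d | 72 and 0 otherwise.
18 = 2 · 3^2 divides 72, and φ(18) = 6.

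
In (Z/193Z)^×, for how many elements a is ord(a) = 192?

64

φ(193) = 193 − 1 = 192 = 2^6 · 3.
In a cyclic group of order 192, there are φ(d) elements of order d for each divisor d of 192, and zero for non-divisors.
192 = 2^6 · 3 divides 192, and φ(192) = 64.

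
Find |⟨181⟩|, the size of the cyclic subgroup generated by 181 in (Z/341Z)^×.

30

Since 181 ∈ (Z/341Z)^×, its order divides φ(341) = φ(11·31) = (11−1)·(31−1) = 10·30 = 300 = 2^2 · 3 · 5^2.
Divisors of 300: 1, 2, 3, 4, 5, 6, 10, 12, 15, 20, 25, 30, 50, 60, 75, 100, 150, 300.
Compute 181^d (mod 341) for the divisors d until we hit 1:
181^1 ≡ 181 (mod 341)
181^2 ≡ 25 (mod 341)
181^3 ≡ 92 (mod 341)
181^4 ≡ 284 (mod 341)
181^5 ≡ 254 (mod 341)
181^6 ≡ 280 (mod 341)
181^10 ≡ 67 (mod 341)
181^12 ≡ 311 (mod 341)
181^15 ≡ 309 (mod 341)
181^20 ≡ 56 (mod 341)
181^25 ≡ 243 (mod 341)
181^30 ≡ 1 (mod 341) ✓
Therefore the multiplicative order of 181 modulo 341 is 30.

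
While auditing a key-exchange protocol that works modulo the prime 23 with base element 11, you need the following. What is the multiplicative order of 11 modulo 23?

ord(11) | φ(23) = 23 − 1 = 22 = 2 · 11.
Divisors of 22: 1, 2, 11, 22.
Test each divisor d:
11^1 ≡ 11 (mod 23)
11^2 ≡ 6 (mod 23)
11^11 ≡ 22 (mod 23)
11^22 ≡ 1 (mod 23) ✓
So ord_23(11) = 22.

22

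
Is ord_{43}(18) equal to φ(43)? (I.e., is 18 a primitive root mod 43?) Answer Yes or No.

Yes

φ(43) = 43 − 1 = 42 = 2 · 3 · 7.
An element g generates (Z/43Z)^× iff g^(42/q) ≢ 1 (mod 43) for each prime q ∈ {2, 3, 7}.
18^21 ≡ 42 (mod 43)  [q = 2: ≢ 1 ✓]
18^14 ≡ 6 (mod 43)  [q = 3: ≢ 1 ✓]
18^6 ≡ 41 (mod 43)  [q = 7: ≢ 1 ✓]
All checks pass, so 18 has order 42 and is a primitive root modulo 43.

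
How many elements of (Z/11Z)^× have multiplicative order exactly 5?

φ(11) = 11 − 1 = 10 = 2 · 5.
(Z/11Z)^× is cyclic (|G| = 10); a cyclic group of order m has exactly φ(d) elements of each order d | m, and none otherwise.
5 | 10, and φ(5) = 5 − 1 = 4.

4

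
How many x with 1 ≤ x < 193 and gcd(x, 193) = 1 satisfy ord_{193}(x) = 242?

φ(193) = 193 − 1 = 192 = 2^6 · 3.
In a cyclic group of order 192, there are φ(d) elements of order d for each divisor d of 192, and zero for non-divisors.
242 does not divide 192, so no element of (Z/193Z)^× has order 242.

0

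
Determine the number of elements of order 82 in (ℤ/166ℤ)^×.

φ(166) = φ(2)·φ(83) = 1·82 = 82 = 2 · 41.
In a cyclic group of order 82, there are φ(d) elements of order d for each divisor d of 82, and zero for non-divisors.
82 = 2 · 41 divides 82, and φ(82) = 40.

40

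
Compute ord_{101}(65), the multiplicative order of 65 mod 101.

10

By Lagrange's theorem, ord_101(65) divides φ(101) = 101 − 1 = 100 = 2^2 · 5^2.
Divisors of 100: 1, 2, 4, 5, 10, 20, 25, 50, 100.
Test each divisor d:
65^1 ≡ 65
65^2 ≡ 84
65^4 ≡ 87
65^5 ≡ 100
65^10 ≡ 1
The smallest such exponent is 10, so the order of 65 is 10.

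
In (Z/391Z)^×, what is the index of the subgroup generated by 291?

4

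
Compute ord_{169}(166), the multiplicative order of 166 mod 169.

The order of 166 must divide φ(169) = φ(13^2) = 13·(13−1) = 156 = 2^2 · 3 · 13.
Divisors of 156: 1, 2, 3, 4, 6, 12, 13, 26, 39, 52, 78, 156.
Test each divisor d:
166^1 ≡ 166 (mod 169)
166^2 ≡ 9 (mod 169)
166^3 ≡ 142 (mod 169)
166^4 ≡ 81 (mod 169)
166^6 ≡ 53 (mod 169)
166^12 ≡ 105 (mod 169)
166^13 ≡ 23 (mod 169)
166^26 ≡ 22 (mod 169)
166^39 ≡ 168 (mod 169)
166^52 ≡ 146 (mod 169)
166^78 ≡ 1 (mod 169) ✓
The smallest such exponent is 78, so the order of 166 is 78.

78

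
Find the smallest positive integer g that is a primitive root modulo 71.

φ(71) = 71 − 1 = 70 = 2 · 5 · 7.
Test candidates g = 2, 3, … against the prime factors q ∈ {2, 5, 7} of φ(71): g is a generator iff g^(70/q) ≢ 1 for every such q.
g = 2: 2^35 ≡ 1 — hits 1, so not a primitive root.
g = 3: 3^35 ≡ 1 — hits 1, so not a primitive root.
g = 4: 4^35 ≡ 1 — hits 1, so not a primitive root.
g = 5: 5^35 ≡ 1 — hits 1, so not a primitive root.
g = 6: 6^35 ≡ 1 — hits 1, so not a primitive root.
g = 7: 7^35 ≡ 70; 7^14 ≡ 54; 7^10 ≡ 45 — none is 1, so 7 is a primitive root.
So 7 is the smallest generator of (Z/71Z)^×.

7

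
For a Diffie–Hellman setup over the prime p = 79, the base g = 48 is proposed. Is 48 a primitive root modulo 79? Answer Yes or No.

Yes

φ(79) = 79 − 1 = 78 = 2 · 3 · 13.
Test 48^(78/q) mod 79 for each prime factor q of 78:
48^39 ≡ 78 (mod 79)  [q = 2: ≢ 1 ✓]
48^26 ≡ 55 (mod 79)  [q = 3: ≢ 1 ✓]
48^6 ≡ 64 (mod 79)  [q = 13: ≢ 1 ✓]
All checks pass, so 48 has order 78 and is a primitive root modulo 79.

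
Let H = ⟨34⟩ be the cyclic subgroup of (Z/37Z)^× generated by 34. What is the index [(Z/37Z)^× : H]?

4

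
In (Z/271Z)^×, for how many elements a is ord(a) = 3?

φ(271) = 271 − 1 = 270 = 2 · 3^3 · 5.
(Z/271Z)^× is cyclic (|G| = 270); a cyclic group of order m has exactly φ(d) elements of each order d | m, and none otherwise.
3 | 270, and φ(3) = 3 − 1 = 2.

2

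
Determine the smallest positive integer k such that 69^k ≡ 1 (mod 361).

The order of 69 must divide φ(361) = φ(19^2) = 19·(19−1) = 342 = 2 · 3^2 · 19.
Divisors of 342: 1, 2, 3, 6, 9, 18, 19, 38, 57, 114, 171, 342.
Evaluate successive powers at the divisors of 342:
69^1 ≡ 69 (mod 361)
69^2 ≡ 68 (mod 361)
69^3 ≡ 360 (mod 361)
69^6 ≡ 1 (mod 361) ✓
Therefore the multiplicative order of 69 modulo 361 is 6.

6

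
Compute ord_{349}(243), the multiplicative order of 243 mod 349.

Since 243 ∈ (Z/349Z)^×, its order divides φ(349) = 349 − 1 = 348 = 2^2 · 3 · 29.
Divisors of 348: 1, 2, 3, 4, 6, 12, 29, 58, 87, 116, 174, 348.
Compute 243^d (mod 349) for the divisors d until we hit 1:
243^1 ≡ 243 (mod 349)
243^2 ≡ 68 (mod 349)
243^3 ≡ 121 (mod 349)
243^4 ≡ 87 (mod 349)
243^6 ≡ 332 (mod 349)
243^12 ≡ 289 (mod 349)
243^29 ≡ 123 (mod 349)
243^58 ≡ 122 (mod 349)
243^87 ≡ 348 (mod 349)
243^116 ≡ 226 (mod 349)
243^174 ≡ 1 (mod 349) ✓
Therefore the multiplicative order of 243 modulo 349 is 174.

174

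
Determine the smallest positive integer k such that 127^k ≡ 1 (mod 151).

25

Since 127 ∈ (Z/151Z)^×, its order divides φ(151) = 151 − 1 = 150 = 2 · 3 · 5^2.
Divisors of 150: 1, 2, 3, 5, 6, 10, 15, 25, 30, 50, 75, 150.
Check 127^d mod 151 for each divisor in increasing order:
127^1 ≡ 127
127^2 ≡ 123
127^3 ≡ 68
127^5 ≡ 59
127^6 ≡ 94
127^10 ≡ 8
127^15 ≡ 19
127^25 ≡ 1
Therefore the multiplicative order of 127 modulo 151 is 25.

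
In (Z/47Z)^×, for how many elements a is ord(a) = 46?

22

φ(47) = 47 − 1 = 46 = 2 · 23.
Since (Z/47Z)^× is cyclic of order 46, the number of elements of order d is φ(d) when d | 46 and 0 otherwise.
46 = 2 · 23 divides 46, and φ(46) = 22.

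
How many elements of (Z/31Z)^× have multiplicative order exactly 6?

2

φ(31) = 31 − 1 = 30 = 2 · 3 · 5.
(Z/31Z)^× is cyclic (|G| = 30); a cyclic group of order m has exactly φ(d) elements of each order d | m, and none otherwise.
6 = 2 · 3 divides 30, and φ(6) = 2.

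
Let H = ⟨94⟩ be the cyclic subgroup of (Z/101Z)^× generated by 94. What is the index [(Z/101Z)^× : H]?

By Lagrange's theorem, ord_101(94) divides φ(101) = 101 − 1 = 100 = 2^2 · 5^2.
Divisors of 100: 1, 2, 4, 5, 10, 20, 25, 50, 100.
Test each divisor d:
94^1 ≡ 94
94^2 ≡ 49
94^4 ≡ 78
94^5 ≡ 60
94^10 ≡ 65
94^20 ≡ 84
94^25 ≡ 91
94^50 ≡ 100
94^100 ≡ 1
The order of 94 is 100, so the subgroup it generates has 100 elements.
[(Z/101Z)^× : ⟨94⟩] = 100/100 = 1.

1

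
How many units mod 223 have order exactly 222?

72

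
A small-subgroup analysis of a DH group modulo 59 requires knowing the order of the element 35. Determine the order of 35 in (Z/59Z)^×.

29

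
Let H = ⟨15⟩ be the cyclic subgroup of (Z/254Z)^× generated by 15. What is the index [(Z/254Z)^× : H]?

ord(15) | φ(254) = φ(2)·φ(127) = 1·126 = 126 = 2 · 3^2 · 7.
Divisors of 126: 1, 2, 3, 6, 7, 9, 14, 18, 21, 42, 63, 126.
Check 15^d mod 254 for each divisor in increasing order:
15^1 ≡ 15
15^2 ≡ 225
15^3 ≡ 73
15^6 ≡ 249
15^7 ≡ 179
15^9 ≡ 143
15^14 ≡ 37
15^18 ≡ 129
15^21 ≡ 19
15^42 ≡ 107
15^63 ≡ 1
The order of 15 is 63, so the subgroup it generates has 63 elements.
Index = |(Z/254Z)^×| / |⟨15⟩| = 126 / 63 = 2.

2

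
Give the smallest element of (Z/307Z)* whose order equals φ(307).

5

φ(307) = 307 − 1 = 306 = 2 · 3^2 · 17.
Test candidates g = 2, 3, … against the prime factors q ∈ {2, 3, 17} of φ(307): g is a generator iff g^(306/q) ≢ 1 for every such q.
g = 2: 2^153 ≡ 306; 2^102 ≡ 1 — hits 1, so not a primitive root.
g = 3: 3^153 ≡ 306; 3^102 ≡ 1 — hits 1, so not a primitive root.
g = 4: 4^153 ≡ 1 — hits 1, so not a primitive root.
g = 5: 5^153 ≡ 306; 5^102 ≡ 289; 5^18 ≡ 81 — none is 1, so 5 is a primitive root.
Hence the least primitive root of 307 is 5.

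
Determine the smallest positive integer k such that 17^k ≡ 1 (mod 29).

Since 17 ∈ (Z/29Z)^×, its order divides φ(29) = 29 − 1 = 28 = 2^2 · 7.
Divisors of 28: 1, 2, 4, 7, 14, 28.
Check 17^d mod 29 for each divisor in increasing order:
17^1 ≡ 17 (mod 29)
17^2 ≡ 28 (mod 29)
17^4 ≡ 1 (mod 29) ✓
Hence ord(17) = 4.

4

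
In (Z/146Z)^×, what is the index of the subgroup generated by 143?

6

Since 143 ∈ (Z/146Z)^×, its order divides φ(146) = φ(2)·φ(73) = 1·72 = 72 = 2^3 · 3^2.
Divisors of 72: 1, 2, 3, 4, 6, 8, 9, 12, 18, 24, 36, 72.
Compute 143^d (mod 146) for the divisors d until we hit 1:
143^1 ≡ 143 (mod 146)
143^2 ≡ 9 (mod 146)
143^3 ≡ 119 (mod 146)
143^4 ≡ 81 (mod 146)
143^6 ≡ 145 (mod 146)
143^8 ≡ 137 (mod 146)
143^9 ≡ 27 (mod 146)
143^12 ≡ 1 (mod 146) ✓
So ord_146(143) = 12, hence |⟨143⟩| = 12.
Index = |(Z/146Z)^×| / |⟨143⟩| = 72 / 12 = 6.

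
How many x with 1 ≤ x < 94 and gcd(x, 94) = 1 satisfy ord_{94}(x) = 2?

1

φ(94) = φ(2)·φ(47) = 1·46 = 46 = 2 · 23.
In a cyclic group of order 46, there are φ(d) elements of order d for each divisor d of 46, and zero for non-divisors.
2 | 46, and φ(2) = 2 − 1 = 1.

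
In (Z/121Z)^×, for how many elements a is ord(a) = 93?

0

φ(121) = φ(11^2) = 11·(11−1) = 110 = 2 · 5 · 11.
Since (Z/121Z)^× is cyclic of order 110, the number of elements of order d is φ(d) when d | 110 and 0 otherwise.
Here 110 is not a multiple of 93, so there are no elements of order 93.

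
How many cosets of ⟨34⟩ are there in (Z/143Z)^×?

By Lagrange's theorem, ord_143(34) divides φ(143) = φ(11·13) = (11−1)·(13−1) = 10·12 = 120 = 2^3 · 3 · 5.
Divisors of 120: 1, 2, 3, 4, 5, 6, 8, 10, 12, 15, 20, 24, 30, 40, 60, 120.
Compute 34^d (mod 143) for the divisors d until we hit 1:
34^1 ≡ 34 (mod 143)
34^2 ≡ 12 (mod 143)
34^3 ≡ 122 (mod 143)
34^4 ≡ 1 (mod 143) ✓
So ord_143(34) = 4, hence |⟨34⟩| = 4.
The index is φ(143) / ord(34) = 120 / 4 = 30.

30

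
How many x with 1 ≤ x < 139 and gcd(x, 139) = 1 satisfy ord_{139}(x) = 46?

φ(139) = 139 − 1 = 138 = 2 · 3 · 23.
In a cyclic group of order 138, there are φ(d) elements of order d for each divisor d of 138, and zero for non-divisors.
46 = 2 · 23 divides 138, and φ(46) = 22.

22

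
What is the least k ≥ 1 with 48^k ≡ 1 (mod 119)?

By Lagrange's theorem, ord_119(48) divides φ(119) = φ(7·17) = (7−1)·(17−1) = 6·16 = 96 = 2^5 · 3.
Divisors of 96: 1, 2, 3, 4, 6, 8, 12, 16, 24, 32, 48, 96.
Evaluate successive powers at the divisors of 96:
48^1 ≡ 48 (mod 119)
48^2 ≡ 43 (mod 119)
48^3 ≡ 41 (mod 119)
48^4 ≡ 64 (mod 119)
48^6 ≡ 15 (mod 119)
48^8 ≡ 50 (mod 119)
48^12 ≡ 106 (mod 119)
48^16 ≡ 1 (mod 119) ✓
Hence ord(48) = 16.

16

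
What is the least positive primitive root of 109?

φ(109) = 109 − 1 = 108 = 2^2 · 3^3.
g is a primitive root iff g^(108/q) ≢ 1 (mod 109) for each prime q ∈ {2, 3}.
g = 2: 2^54 ≡ 108; 2^36 ≡ 1 — hits 1, so not a primitive root.
g = 3: 3^54 ≡ 1 — hits 1, so not a primitive root.
g = 4: 4^54 ≡ 1 — hits 1, so not a primitive root.
g = 5: 5^54 ≡ 1 — hits 1, so not a primitive root.
g = 6: 6^54 ≡ 108; 6^36 ≡ 63 — none is 1, so 6 is a primitive root.
So 6 is the smallest generator of (Z/109Z)^×.

6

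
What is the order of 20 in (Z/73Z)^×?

The order of 20 must divide φ(73) = 73 − 1 = 72 = 2^3 · 3^2.
Divisors of 72: 1, 2, 3, 4, 6, 8, 9, 12, 18, 24, 36, 72.
Check 20^d mod 73 for each divisor in increasing order:
20^1 ≡ 20 (mod 73)
20^2 ≡ 35 (mod 73)
20^3 ≡ 43 (mod 73)
20^4 ≡ 57 (mod 73)
20^6 ≡ 24 (mod 73)
20^8 ≡ 37 (mod 73)
20^9 ≡ 10 (mod 73)
20^12 ≡ 65 (mod 73)
20^18 ≡ 27 (mod 73)
20^24 ≡ 64 (mod 73)
20^36 ≡ 72 (mod 73)
20^72 ≡ 1 (mod 73) ✓
The smallest such exponent is 72, so the order of 20 is 72.

72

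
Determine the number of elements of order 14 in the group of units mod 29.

6

φ(29) = 29 − 1 = 28 = 2^2 · 7.
In a cyclic group of order 28, there are φ(d) elements of order d for each divisor d of 28, and zero for non-divisors.
14 = 2 · 7 divides 28, and φ(14) = 6.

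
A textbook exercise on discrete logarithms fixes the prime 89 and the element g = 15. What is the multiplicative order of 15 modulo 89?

88

Since 15 ∈ (Z/89Z)^×, its order divides φ(89) = 89 − 1 = 88 = 2^3 · 11.
Divisors of 88: 1, 2, 4, 8, 11, 22, 44, 88.
Compute 15^d (mod 89) for the divisors d until we hit 1:
15^1 ≡ 15 (mod 89)
15^2 ≡ 47 (mod 89)
15^4 ≡ 73 (mod 89)
15^8 ≡ 78 (mod 89)
15^11 ≡ 77 (mod 89)
15^22 ≡ 55 (mod 89)
15^44 ≡ 88 (mod 89)
15^88 ≡ 1 (mod 89) ✓
Hence ord(15) = 88.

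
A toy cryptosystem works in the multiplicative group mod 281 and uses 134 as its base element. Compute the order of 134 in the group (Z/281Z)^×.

By Lagrange's theorem, ord_281(134) divides φ(281) = 281 − 1 = 280 = 2^3 · 5 · 7.
Divisors of 280: 1, 2, 4, 5, 7, 8, 10, 14, 20, 28, 35, 40, 56, 70, 140, 280.
Compute 134^d (mod 281) for the divisors d until we hit 1:
134^1 ≡ 134
134^2 ≡ 253
134^4 ≡ 222
134^5 ≡ 243
134^7 ≡ 221
134^8 ≡ 109
134^10 ≡ 39
134^14 ≡ 228
134^20 ≡ 116
134^28 ≡ 280
134^35 ≡ 60
134^40 ≡ 249
134^56 ≡ 1
Therefore the multiplicative order of 134 modulo 281 is 56.

56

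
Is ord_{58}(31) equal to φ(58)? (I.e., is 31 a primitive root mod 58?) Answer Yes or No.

Yes

φ(58) = φ(2)·φ(29) = 1·28 = 28 = 2^2 · 7.
31 is a primitive root mod 58 iff 31^(φ(58)/q) ≢ 1 for every prime q | φ(58), i.e. q ∈ {2, 7}.
31^14 ≡ 57 (mod 58)  [q = 2: ≢ 1 ✓]
31^4 ≡ 45 (mod 58)  [q = 7: ≢ 1 ✓]
None equal 1, so ord_58(31) = 28: 31 is a primitive root.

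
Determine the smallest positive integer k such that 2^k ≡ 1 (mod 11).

10

The order of 2 must divide φ(11) = 11 − 1 = 10 = 2 · 5.
Divisors of 10: 1, 2, 5, 10.
Evaluate successive powers at the divisors of 10:
2^1 ≡ 2 (mod 11)
2^2 ≡ 4 (mod 11)
2^5 ≡ 10 (mod 11)
2^10 ≡ 1 (mod 11) ✓
The smallest such exponent is 10, so the order of 2 is 10.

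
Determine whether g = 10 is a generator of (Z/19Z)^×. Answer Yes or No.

Yes

φ(19) = 19 − 1 = 18 = 2 · 3^2.
Test 10^(18/q) mod 19 for each prime factor q of 18:
10^9 ≡ 18 (mod 19)  [q = 2: ≢ 1 ✓]
10^6 ≡ 11 (mod 19)  [q = 3: ≢ 1 ✓]
None equal 1, so ord_19(10) = 18: 10 is a primitive root.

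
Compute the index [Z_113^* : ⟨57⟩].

4

Since 57 ∈ (Z/113Z)^×, its order divides φ(113) = 113 − 1 = 112 = 2^4 · 7.
Divisors of 112: 1, 2, 4, 7, 8, 14, 16, 28, 56, 112.
Compute 57^d (mod 113) for the divisors d until we hit 1:
57^1 ≡ 57
57^2 ≡ 85
57^4 ≡ 106
57^7 ≡ 98
57^8 ≡ 49
57^14 ≡ 112
57^16 ≡ 28
57^28 ≡ 1
The order of 57 is 28, so the subgroup it generates has 28 elements.
The index is φ(113) / ord(57) = 112 / 28 = 4.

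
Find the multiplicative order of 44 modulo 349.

348

ord(44) | φ(349) = 349 − 1 = 348 = 2^2 · 3 · 29.
Divisors of 348: 1, 2, 3, 4, 6, 12, 29, 58, 87, 116, 174, 348.
Test each divisor d:
44^1 ≡ 44 (mod 349)
44^2 ≡ 191 (mod 349)
44^3 ≡ 28 (mod 349)
44^4 ≡ 185 (mod 349)
44^6 ≡ 86 (mod 349)
44^12 ≡ 67 (mod 349)
44^29 ≡ 160 (mod 349)
44^58 ≡ 123 (mod 349)
44^87 ≡ 136 (mod 349)
44^116 ≡ 122 (mod 349)
44^174 ≡ 348 (mod 349)
44^348 ≡ 1 (mod 349) ✓
So ord_349(44) = 348.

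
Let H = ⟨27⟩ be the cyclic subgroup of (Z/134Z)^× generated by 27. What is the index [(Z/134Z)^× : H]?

ord(27) | φ(134) = φ(2)·φ(67) = 1·66 = 66 = 2 · 3 · 11.
Divisors of 66: 1, 2, 3, 6, 11, 22, 33, 66.
Evaluate successive powers at the divisors of 66:
27^1 ≡ 27 (mod 134)
27^2 ≡ 59 (mod 134)
27^3 ≡ 119 (mod 134)
27^6 ≡ 91 (mod 134)
27^11 ≡ 133 (mod 134)
27^22 ≡ 1 (mod 134) ✓
So ord_134(27) = 22, hence |⟨27⟩| = 22.
The index is φ(134) / ord(27) = 66 / 22 = 3.

3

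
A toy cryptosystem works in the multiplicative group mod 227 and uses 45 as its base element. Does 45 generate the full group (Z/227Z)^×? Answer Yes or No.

Yes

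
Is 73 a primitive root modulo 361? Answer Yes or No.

φ(361) = φ(19^2) = 19·(19−1) = 342 = 2 · 3^2 · 19.
An element g generates (Z/361Z)^× iff g^(342/q) ≢ 1 (mod 361) for each prime q ∈ {2, 3, 19}.
73^171 ≡ 1 (mod 361)  [q = 2: ≡ 1 ✗]
73^114 ≡ 292 (mod 361)  [q = 3: ≢ 1 ✓]
73^18 ≡ 248 (mod 361)  [q = 19: ≢ 1 ✓]
Since 73^171 ≡ 1, the order of 73 divides 171 < 342, so 73 is not a primitive root.

No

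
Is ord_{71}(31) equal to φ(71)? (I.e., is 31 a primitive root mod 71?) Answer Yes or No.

Yes

φ(71) = 71 − 1 = 70 = 2 · 5 · 7.
It suffices to check that the order of 31 is not a proper divisor of 70: compute 31^(70/q) for q ∈ {2, 5, 7}.
31^35 ≡ 70 (mod 71)  [q = 2: ≢ 1 ✓]
31^14 ≡ 54 (mod 71)  [q = 5: ≢ 1 ✓]
31^10 ≡ 20 (mod 71)  [q = 7: ≢ 1 ✓]
None equal 1, so ord_71(31) = 70: 31 is a primitive root.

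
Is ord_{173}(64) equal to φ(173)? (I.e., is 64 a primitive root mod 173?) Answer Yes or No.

No

φ(173) = 173 − 1 = 172 = 2^2 · 43.
64 is a primitive root mod 173 iff 64^(φ(173)/q) ≢ 1 for every prime q | φ(173), i.e. q ∈ {2, 43}.
64^86 ≡ 1 (mod 173)  [q = 2: ≡ 1 ✗]
64^4 ≡ 22 (mod 173)  [q = 43: ≢ 1 ✓]
The check at q = 2 fails, so 64 generates a proper subgroup.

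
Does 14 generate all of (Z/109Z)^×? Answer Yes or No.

φ(109) = 109 − 1 = 108 = 2^2 · 3^3.
It suffices to check that the order of 14 is not a proper divisor of 108: compute 14^(108/q) for q ∈ {2, 3}.
14^54 ≡ 108 (mod 109)  [q = 2: ≢ 1 ✓]
14^36 ≡ 63 (mod 109)  [q = 3: ≢ 1 ✓]
All checks pass, so 14 has order 108 and is a primitive root modulo 109.

Yes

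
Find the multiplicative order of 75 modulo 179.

89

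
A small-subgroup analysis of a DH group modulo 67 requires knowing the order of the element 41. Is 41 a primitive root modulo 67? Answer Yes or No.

φ(67) = 67 − 1 = 66 = 2 · 3 · 11.
Test 41^(66/q) mod 67 for each prime factor q of 66:
41^33 ≡ 66 (mod 67)  [q = 2: ≢ 1 ✓]
41^22 ≡ 29 (mod 67)  [q = 3: ≢ 1 ✓]
41^6 ≡ 15 (mod 67)  [q = 11: ≢ 1 ✓]
None equal 1, so ord_67(41) = 66: 41 is a primitive root.

Yes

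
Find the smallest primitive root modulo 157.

φ(157) = 157 − 1 = 156 = 2^2 · 3 · 13.
g is a primitive root iff g^(156/q) ≢ 1 (mod 157) for each prime q ∈ {2, 3, 13}.
g = 2: 2^78 ≡ 156; 2^52 ≡ 1 — hits 1, so not a primitive root.
g = 3: 3^78 ≡ 1 — hits 1, so not a primitive root.
g = 4: 4^78 ≡ 1 — hits 1, so not a primitive root.
g = 5: 5^78 ≡ 156; 5^52 ≡ 12; 5^12 ≡ 130 — none is 1, so 5 is a primitive root.
The smallest primitive root modulo 157 is 5.

5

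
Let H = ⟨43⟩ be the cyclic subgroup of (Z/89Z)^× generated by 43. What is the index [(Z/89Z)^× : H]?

1

Since 43 ∈ (Z/89Z)^×, its order divides φ(89) = 89 − 1 = 88 = 2^3 · 11.
Divisors of 88: 1, 2, 4, 8, 11, 22, 44, 88.
Check 43^d mod 89 for each divisor in increasing order:
43^1 ≡ 43
43^2 ≡ 69
43^4 ≡ 44
43^8 ≡ 67
43^11 ≡ 52
43^22 ≡ 34
43^44 ≡ 88
43^88 ≡ 1
The order of 43 is 88, so the subgroup it generates has 88 elements.
[(Z/89Z)^× : ⟨43⟩] = 88/88 = 1.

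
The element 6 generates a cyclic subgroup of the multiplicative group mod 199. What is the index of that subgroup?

1

The order of 6 must divide φ(199) = 199 − 1 = 198 = 2 · 3^2 · 11.
Divisors of 198: 1, 2, 3, 6, 9, 11, 18, 22, 33, 66, 99, 198.
Check 6^d mod 199 for each divisor in increasing order:
6^1 ≡ 6
6^2 ≡ 36
6^3 ≡ 17
6^6 ≡ 90
6^9 ≡ 137
6^11 ≡ 156
6^18 ≡ 63
6^22 ≡ 58
6^33 ≡ 93
6^66 ≡ 92
6^99 ≡ 198
6^198 ≡ 1
The order of 6 is 198, so the subgroup it generates has 198 elements.
Index = |(Z/199Z)^×| / |⟨6⟩| = 198 / 198 = 1.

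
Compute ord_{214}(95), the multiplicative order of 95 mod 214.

106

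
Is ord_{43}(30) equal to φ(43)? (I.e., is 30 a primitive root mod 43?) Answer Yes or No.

φ(43) = 43 − 1 = 42 = 2 · 3 · 7.
30 is a primitive root mod 43 iff 30^(φ(43)/q) ≢ 1 for every prime q | φ(43), i.e. q ∈ {2, 3, 7}.
30^21 ≡ 42 (mod 43)  [q = 2: ≢ 1 ✓]
30^14 ≡ 6 (mod 43)  [q = 3: ≢ 1 ✓]
30^6 ≡ 16 (mod 43)  [q = 7: ≢ 1 ✓]
Every test exponent gives a nontrivial residue, hence 30 generates the full group.

Yes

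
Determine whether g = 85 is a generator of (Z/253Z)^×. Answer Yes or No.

No

253 = 11 · 23 is a product of two distinct odd primes, so (Z/253Z)^× ≅ (Z/11Z)^× × (Z/23Z)^× is not cyclic.
No primitive root modulo 253 exists; in particular 85 is not one.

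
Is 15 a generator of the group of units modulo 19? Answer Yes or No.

φ(19) = 19 − 1 = 18 = 2 · 3^2.
15 is a primitive root mod 19 iff 15^(φ(19)/q) ≢ 1 for every prime q | φ(19), i.e. q ∈ {2, 3}.
15^9 ≡ 18 (mod 19)  [q = 2: ≢ 1 ✓]
15^6 ≡ 11 (mod 19)  [q = 3: ≢ 1 ✓]
None equal 1, so ord_19(15) = 18: 15 is a primitive root.

Yes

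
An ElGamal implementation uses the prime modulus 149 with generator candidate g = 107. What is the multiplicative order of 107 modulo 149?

37

The order of 107 must divide φ(149) = 149 − 1 = 148 = 2^2 · 37.
Divisors of 148: 1, 2, 4, 37, 74, 148.
Evaluate successive powers at the divisors of 148:
107^1 ≡ 107 (mod 149)
107^2 ≡ 125 (mod 149)
107^4 ≡ 129 (mod 149)
107^37 ≡ 1 (mod 149) ✓
So ord_149(107) = 37.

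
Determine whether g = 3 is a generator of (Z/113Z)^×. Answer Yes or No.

φ(113) = 113 − 1 = 112 = 2^4 · 7.
Test 3^(112/q) mod 113 for each prime factor q of 112:
3^56 ≡ 112 (mod 113)  [q = 2: ≢ 1 ✓]
3^16 ≡ 49 (mod 113)  [q = 7: ≢ 1 ✓]
None equal 1, so ord_113(3) = 112: 3 is a primitive root.

Yes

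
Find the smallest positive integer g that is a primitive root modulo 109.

φ(109) = 109 − 1 = 108 = 2^2 · 3^3.
g is a primitive root iff g^(108/q) ≢ 1 (mod 109) for each prime q ∈ {2, 3}.
g = 2: 2^54 ≡ 108; 2^36 ≡ 1 — hits 1, so not a primitive root.
g = 3: 3^54 ≡ 1 — hits 1, so not a primitive root.
g = 4: 4^54 ≡ 1 — hits 1, so not a primitive root.
g = 5: 5^54 ≡ 1 — hits 1, so not a primitive root.
g = 6: 6^54 ≡ 108; 6^36 ≡ 63 — none is 1, so 6 is a primitive root.
Hence the least primitive root of 109 is 6.

6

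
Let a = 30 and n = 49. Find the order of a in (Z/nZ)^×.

The order of 30 must divide φ(49) = φ(7^2) = 7·(7−1) = 42 = 2 · 3 · 7.
Divisors of 42: 1, 2, 3, 6, 7, 14, 21, 42.
Evaluate successive powers at the divisors of 42:
30^1 ≡ 30
30^2 ≡ 18
30^3 ≡ 1
So ord_49(30) = 3.

3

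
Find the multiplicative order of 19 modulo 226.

By Lagrange's theorem, ord_226(19) divides φ(226) = φ(2)·φ(113) = 1·112 = 112 = 2^4 · 7.
Divisors of 112: 1, 2, 4, 7, 8, 14, 16, 28, 56, 112.
Test each divisor d:
19^1 ≡ 19 (mod 226)
19^2 ≡ 135 (mod 226)
19^4 ≡ 145 (mod 226)
19^7 ≡ 155 (mod 226)
19^8 ≡ 7 (mod 226)
19^14 ≡ 69 (mod 226)
19^16 ≡ 49 (mod 226)
19^28 ≡ 15 (mod 226)
19^56 ≡ 225 (mod 226)
19^112 ≡ 1 (mod 226) ✓
Therefore the multiplicative order of 19 modulo 226 is 112.

112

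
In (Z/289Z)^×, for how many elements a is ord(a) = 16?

φ(289) = φ(17^2) = 17·(17−1) = 272 = 2^4 · 17.
In a cyclic group of order 272, there are φ(d) elements of order d for each divisor d of 272, and zero for non-divisors.
16 = 2^4 divides 272, and φ(16) = 8.

8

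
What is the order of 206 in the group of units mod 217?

ord(206) | φ(217) = φ(7·31) = (7−1)·(31−1) = 6·30 = 180 = 2^2 · 3^2 · 5.
Divisors of 180: 1, 2, 3, 4, 5, 6, 9, 10, 12, 15, 18, 20, 30, 36, 45, 60, 90, 180.
Compute 206^d (mod 217) for the divisors d until we hit 1:
206^1 ≡ 206 (mod 217)
206^2 ≡ 121 (mod 217)
206^3 ≡ 188 (mod 217)
206^4 ≡ 102 (mod 217)
206^5 ≡ 180 (mod 217)
206^6 ≡ 190 (mod 217)
206^9 ≡ 132 (mod 217)
206^10 ≡ 67 (mod 217)
206^12 ≡ 78 (mod 217)
206^15 ≡ 125 (mod 217)
206^18 ≡ 64 (mod 217)
206^20 ≡ 149 (mod 217)
206^30 ≡ 1 (mod 217) ✓
So ord_217(206) = 30.

30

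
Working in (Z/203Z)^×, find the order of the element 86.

6

By Lagrange's theorem, ord_203(86) divides φ(203) = φ(7·29) = (7−1)·(29−1) = 6·28 = 168 = 2^3 · 3 · 7.
Divisors of 168: 1, 2, 3, 4, 6, 7, 8, 12, 14, 21, 24, 28, 42, 56, 84, 168.
Test each divisor d:
86^1 ≡ 86 (mod 203)
86^2 ≡ 88 (mod 203)
86^3 ≡ 57 (mod 203)
86^4 ≡ 30 (mod 203)
86^6 ≡ 1 (mod 203) ✓
Therefore the multiplicative order of 86 modulo 203 is 6.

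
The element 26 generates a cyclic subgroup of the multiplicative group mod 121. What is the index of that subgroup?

2

By Lagrange's theorem, ord_121(26) divides φ(121) = φ(11^2) = 11·(11−1) = 110 = 2 · 5 · 11.
Divisors of 110: 1, 2, 5, 10, 11, 22, 55, 110.
Compute 26^d (mod 121) for the divisors d until we hit 1:
26^1 ≡ 26 (mod 121)
26^2 ≡ 71 (mod 121)
26^5 ≡ 23 (mod 121)
26^10 ≡ 45 (mod 121)
26^11 ≡ 81 (mod 121)
26^22 ≡ 27 (mod 121)
26^55 ≡ 1 (mod 121) ✓
Thus |⟨26⟩| = ord(26) = 55.
The index is φ(121) / ord(26) = 110 / 55 = 2.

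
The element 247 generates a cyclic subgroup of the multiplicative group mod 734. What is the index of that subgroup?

The order of 247 must divide φ(734) = φ(2)·φ(367) = 1·366 = 366 = 2 · 3 · 61.
Divisors of 366: 1, 2, 3, 6, 61, 122, 183, 366.
Evaluate successive powers at the divisors of 366:
247^1 ≡ 247
247^2 ≡ 87
247^3 ≡ 203
247^6 ≡ 105
247^61 ≡ 733
247^122 ≡ 1
So ord_734(247) = 122, hence |⟨247⟩| = 122.
The index is φ(734) / ord(247) = 366 / 122 = 3.

3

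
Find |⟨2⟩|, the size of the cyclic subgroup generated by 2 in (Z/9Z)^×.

Since 2 ∈ (Z/9Z)^×, its order divides φ(9) = φ(3^2) = 3·(3−1) = 6 = 2 · 3.
Divisors of 6: 1, 2, 3, 6.
Evaluate successive powers at the divisors of 6:
2^1 ≡ 2 (mod 9)
2^2 ≡ 4 (mod 9)
2^3 ≡ 8 (mod 9)
2^6 ≡ 1 (mod 9) ✓
Hence ord(2) = 6.

6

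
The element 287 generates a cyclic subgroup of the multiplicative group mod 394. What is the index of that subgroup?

4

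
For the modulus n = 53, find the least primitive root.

2

φ(53) = 53 − 1 = 52 = 2^2 · 13.
Test candidates g = 2, 3, … against the prime factors q ∈ {2, 13} of φ(53): g is a generator iff g^(52/q) ≢ 1 for every such q.
g = 2: 2^26 ≡ 52; 2^4 ≡ 16 — none is 1, so 2 is a primitive root.
Hence the least primitive root of 53 is 2.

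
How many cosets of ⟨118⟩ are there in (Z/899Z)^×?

By Lagrange's theorem, ord_899(118) divides φ(899) = φ(29·31) = (29−1)·(31−1) = 28·30 = 840 = 2^3 · 3 · 5 · 7.
Divisors of 840: 1, 2, 3, 4, 5, 6, 7, 8, 10, 12, 14, 15, 20, 21, 24, 28, 30, 35, 40, 42, 56, 60, 70, 84, 105, 120, 140, 168, 210, 280, 420, 840.
Check 118^d mod 899 for each divisor in increasing order:
118^1 ≡ 118
118^2 ≡ 439
118^3 ≡ 559
118^4 ≡ 335
118^5 ≡ 873
118^6 ≡ 528
118^7 ≡ 273
118^8 ≡ 749
118^10 ≡ 676
118^12 ≡ 94
118^14 ≡ 811
118^15 ≡ 404
118^20 ≡ 284
118^21 ≡ 249
118^24 ≡ 745
118^28 ≡ 552
118^30 ≡ 497
118^35 ≡ 563
118^40 ≡ 645
118^42 ≡ 869
118^56 ≡ 842
118^60 ≡ 683
118^70 ≡ 521
118^84 ≡ 1
So ord_899(118) = 84, hence |⟨118⟩| = 84.
[(Z/899Z)^× : ⟨118⟩] = 840/84 = 10.

10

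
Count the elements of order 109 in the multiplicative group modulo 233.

0

φ(233) = 233 − 1 = 232 = 2^3 · 29.
Since (Z/233Z)^× is cyclic of order 232, the number of elements of order d is φ(d) when d | 232 and 0 otherwise.
109 does not divide 232, so no element of (Z/233Z)^× has order 109.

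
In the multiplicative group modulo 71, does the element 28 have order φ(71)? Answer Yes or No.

φ(71) = 71 − 1 = 70 = 2 · 5 · 7.
An element g generates (Z/71Z)^× iff g^(70/q) ≢ 1 (mod 71) for each prime q ∈ {2, 5, 7}.
28^35 ≡ 70 (mod 71)  [q = 2: ≢ 1 ✓]
28^14 ≡ 57 (mod 71)  [q = 5: ≢ 1 ✓]
28^10 ≡ 30 (mod 71)  [q = 7: ≢ 1 ✓]
None equal 1, so ord_71(28) = 70: 28 is a primitive root.

Yes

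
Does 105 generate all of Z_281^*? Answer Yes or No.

Yes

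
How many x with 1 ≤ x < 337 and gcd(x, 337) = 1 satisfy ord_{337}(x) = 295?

0

φ(337) = 337 − 1 = 336 = 2^4 · 3 · 7.
In a cyclic group of order 336, there are φ(d) elements of order d for each divisor d of 336, and zero for non-divisors.
Here 336 is not a multiple of 295, so there are no elements of order 295.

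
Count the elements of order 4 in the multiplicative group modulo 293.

φ(293) = 293 − 1 = 292 = 2^2 · 73.
In a cyclic group of order 292, there are φ(d) elements of order d for each divisor d of 292, and zero for non-divisors.
4 = 2^2 divides 292, and φ(4) = 2.

2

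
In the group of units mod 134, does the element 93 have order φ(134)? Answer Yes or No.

No

φ(134) = φ(2)·φ(67) = 1·66 = 66 = 2 · 3 · 11.
An element g generates (Z/134Z)^× iff g^(66/q) ≢ 1 (mod 134) for each prime q ∈ {2, 3, 11}.
93^33 ≡ 1 (mod 134)  [q = 2: ≡ 1 ✗]
93^22 ≡ 29 (mod 134)  [q = 3: ≢ 1 ✓]
93^6 ≡ 15 (mod 134)  [q = 11: ≢ 1 ✓]
Since 93^33 ≡ 1, the order of 93 divides 33 < 66, so 93 is not a primitive root.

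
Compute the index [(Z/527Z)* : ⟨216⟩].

By Lagrange's theorem, ord_527(216) divides φ(527) = φ(17·31) = (17−1)·(31−1) = 16·30 = 480 = 2^5 · 3 · 5.
Divisors of 480: 1, 2, 3, 4, 5, 6, 8, 10, 12, 15, 16, 20, 24, 30, 32, 40, 48, 60, 80, 96, 120, 160, 240, 480.
Check 216^d mod 527 for each divisor in increasing order:
216^1 ≡ 216
216^2 ≡ 280
216^3 ≡ 402
216^4 ≡ 404
216^5 ≡ 309
216^6 ≡ 342
216^8 ≡ 373
216^10 ≡ 94
216^12 ≡ 497
216^15 ≡ 61
216^16 ≡ 1
Thus |⟨216⟩| = ord(216) = 16.
[(Z/527Z)^× : ⟨216⟩] = 480/16 = 30.

30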